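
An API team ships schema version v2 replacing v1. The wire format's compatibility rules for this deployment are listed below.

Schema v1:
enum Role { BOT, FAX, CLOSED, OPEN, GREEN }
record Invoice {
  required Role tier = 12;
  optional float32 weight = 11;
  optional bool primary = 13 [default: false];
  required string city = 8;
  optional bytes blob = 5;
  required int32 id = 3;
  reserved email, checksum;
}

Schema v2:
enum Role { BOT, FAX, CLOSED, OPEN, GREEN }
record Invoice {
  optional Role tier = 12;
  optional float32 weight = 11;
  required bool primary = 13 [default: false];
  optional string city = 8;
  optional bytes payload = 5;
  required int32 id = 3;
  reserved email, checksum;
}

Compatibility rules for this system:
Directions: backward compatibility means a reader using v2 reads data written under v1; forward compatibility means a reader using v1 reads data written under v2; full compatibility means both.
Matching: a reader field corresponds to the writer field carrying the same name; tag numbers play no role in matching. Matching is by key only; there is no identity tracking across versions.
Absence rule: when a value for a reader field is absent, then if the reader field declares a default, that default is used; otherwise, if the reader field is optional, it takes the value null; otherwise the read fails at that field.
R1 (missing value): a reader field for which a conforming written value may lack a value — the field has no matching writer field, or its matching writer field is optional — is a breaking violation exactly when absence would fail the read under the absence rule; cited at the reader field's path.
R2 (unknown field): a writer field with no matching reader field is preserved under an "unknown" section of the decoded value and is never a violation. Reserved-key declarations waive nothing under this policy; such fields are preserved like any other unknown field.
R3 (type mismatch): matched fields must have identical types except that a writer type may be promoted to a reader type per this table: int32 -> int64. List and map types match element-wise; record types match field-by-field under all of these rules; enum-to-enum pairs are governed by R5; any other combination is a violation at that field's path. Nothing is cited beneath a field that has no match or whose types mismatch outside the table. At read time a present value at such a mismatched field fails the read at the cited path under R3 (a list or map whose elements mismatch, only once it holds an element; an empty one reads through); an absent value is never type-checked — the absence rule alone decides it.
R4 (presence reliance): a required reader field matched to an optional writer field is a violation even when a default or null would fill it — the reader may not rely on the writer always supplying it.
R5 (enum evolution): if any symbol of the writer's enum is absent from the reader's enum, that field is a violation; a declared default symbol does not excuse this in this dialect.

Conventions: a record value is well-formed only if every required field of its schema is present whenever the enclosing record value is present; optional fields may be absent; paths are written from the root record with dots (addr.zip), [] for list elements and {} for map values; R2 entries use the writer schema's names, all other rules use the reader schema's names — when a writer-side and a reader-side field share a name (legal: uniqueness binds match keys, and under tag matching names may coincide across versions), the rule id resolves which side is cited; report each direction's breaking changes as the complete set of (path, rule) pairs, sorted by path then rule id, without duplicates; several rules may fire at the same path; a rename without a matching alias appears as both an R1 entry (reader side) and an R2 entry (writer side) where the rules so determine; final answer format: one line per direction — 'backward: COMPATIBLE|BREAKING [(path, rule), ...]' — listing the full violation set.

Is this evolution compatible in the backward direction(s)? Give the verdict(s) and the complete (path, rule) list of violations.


arrows below run writer -> reader for Invoice
checking backward for Invoice: reader v2 against writer v1:
  writer required, Role -> Role: reader tier maps from writer tier
  writer optional, float32 -> float32: reader weight maps from writer weight
  writer optional, bool -> bool: reader primary maps from writer primary
  writer required, string -> string: reader city maps from writer city
  payload: no writer-side match
  writer required, int32 -> int32: reader id maps from writer id
  writer blob: unknown to reader
  R4 fires at primary
  => 1 violation(s): backward is BREAKING for Invoice
remaining Invoice differences; none change what is asked:
  renamed field blob to payload in record Invoice -> inert for the asked Invoice verdict: nothing fires
  field tier in record Invoice: required changed to optional -> its effect on Invoice is confined to the forward direction, not asked
  field city in record Invoice: required changed to optional -> its effect on Invoice is confined to the forward direction, not asked

backward: BREAKING [(primary, R4)]


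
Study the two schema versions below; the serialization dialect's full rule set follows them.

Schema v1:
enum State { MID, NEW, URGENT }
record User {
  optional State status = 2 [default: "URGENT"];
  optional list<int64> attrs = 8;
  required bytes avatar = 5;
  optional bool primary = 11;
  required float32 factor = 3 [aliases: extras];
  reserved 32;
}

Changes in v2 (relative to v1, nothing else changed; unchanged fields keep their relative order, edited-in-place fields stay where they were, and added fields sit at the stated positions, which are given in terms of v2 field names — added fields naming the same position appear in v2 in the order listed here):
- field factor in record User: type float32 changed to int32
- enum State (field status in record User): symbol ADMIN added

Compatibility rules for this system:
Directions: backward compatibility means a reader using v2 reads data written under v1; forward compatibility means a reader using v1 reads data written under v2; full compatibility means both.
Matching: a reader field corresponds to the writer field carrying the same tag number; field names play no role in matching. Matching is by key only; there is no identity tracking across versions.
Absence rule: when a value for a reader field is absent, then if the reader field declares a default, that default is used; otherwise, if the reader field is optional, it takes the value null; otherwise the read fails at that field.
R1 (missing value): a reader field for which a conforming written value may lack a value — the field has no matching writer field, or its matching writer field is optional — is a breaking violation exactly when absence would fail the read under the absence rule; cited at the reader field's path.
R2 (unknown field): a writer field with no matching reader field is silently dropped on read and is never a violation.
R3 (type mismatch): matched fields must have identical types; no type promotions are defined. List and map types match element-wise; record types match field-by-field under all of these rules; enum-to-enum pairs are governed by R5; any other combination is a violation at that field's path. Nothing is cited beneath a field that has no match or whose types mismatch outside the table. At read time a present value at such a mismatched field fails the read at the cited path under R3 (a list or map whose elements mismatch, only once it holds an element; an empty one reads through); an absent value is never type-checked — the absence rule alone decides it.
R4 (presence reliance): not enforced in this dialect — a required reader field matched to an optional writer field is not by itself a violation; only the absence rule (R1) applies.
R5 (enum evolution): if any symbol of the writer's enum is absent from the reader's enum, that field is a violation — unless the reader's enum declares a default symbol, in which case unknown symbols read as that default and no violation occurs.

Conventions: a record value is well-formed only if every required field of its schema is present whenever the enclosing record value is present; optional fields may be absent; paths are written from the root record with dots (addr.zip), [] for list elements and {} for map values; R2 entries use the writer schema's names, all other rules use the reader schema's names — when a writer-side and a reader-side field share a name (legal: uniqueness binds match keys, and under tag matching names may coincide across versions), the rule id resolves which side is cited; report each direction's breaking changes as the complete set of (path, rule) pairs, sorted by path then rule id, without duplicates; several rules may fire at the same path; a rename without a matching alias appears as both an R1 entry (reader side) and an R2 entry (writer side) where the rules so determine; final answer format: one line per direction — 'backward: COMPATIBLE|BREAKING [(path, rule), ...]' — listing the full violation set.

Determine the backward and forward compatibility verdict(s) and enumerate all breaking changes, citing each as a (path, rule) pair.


backward: BREAKING [(factor, R3)]; forward: BREAKING [(factor, R3), (status, R5)]

in User below, arrows point writer -> reader
backward pass over User, reader schema v2, writer schema v1:
  writer optional, State -> State: reader status maps from writer status
  writer optional, list<int64> -> list<int64>: reader attrs maps from writer attrs
  writer required, bytes -> bytes: reader avatar maps from writer avatar
  writer optional, bool -> bool: reader primary maps from writer primary
  writer required, float32 -> int32: reader factor maps from writer factor
  rule R3 violated at factor
  => backward: BREAKING (1)
forward pass over User, reader schema v1, writer schema v2:
  writer optional, State -> State: reader status maps from writer status
  writer optional, list<int64> -> list<int64>: reader attrs maps from writer attrs
  writer required, bytes -> bytes: reader avatar maps from writer avatar
  writer optional, bool -> bool: reader primary maps from writer primary
  writer required, int32 -> float32: reader factor maps from writer factor
  rule R3 violated at factor
  rule R5 violated at status
  => forward: BREAKING (2)


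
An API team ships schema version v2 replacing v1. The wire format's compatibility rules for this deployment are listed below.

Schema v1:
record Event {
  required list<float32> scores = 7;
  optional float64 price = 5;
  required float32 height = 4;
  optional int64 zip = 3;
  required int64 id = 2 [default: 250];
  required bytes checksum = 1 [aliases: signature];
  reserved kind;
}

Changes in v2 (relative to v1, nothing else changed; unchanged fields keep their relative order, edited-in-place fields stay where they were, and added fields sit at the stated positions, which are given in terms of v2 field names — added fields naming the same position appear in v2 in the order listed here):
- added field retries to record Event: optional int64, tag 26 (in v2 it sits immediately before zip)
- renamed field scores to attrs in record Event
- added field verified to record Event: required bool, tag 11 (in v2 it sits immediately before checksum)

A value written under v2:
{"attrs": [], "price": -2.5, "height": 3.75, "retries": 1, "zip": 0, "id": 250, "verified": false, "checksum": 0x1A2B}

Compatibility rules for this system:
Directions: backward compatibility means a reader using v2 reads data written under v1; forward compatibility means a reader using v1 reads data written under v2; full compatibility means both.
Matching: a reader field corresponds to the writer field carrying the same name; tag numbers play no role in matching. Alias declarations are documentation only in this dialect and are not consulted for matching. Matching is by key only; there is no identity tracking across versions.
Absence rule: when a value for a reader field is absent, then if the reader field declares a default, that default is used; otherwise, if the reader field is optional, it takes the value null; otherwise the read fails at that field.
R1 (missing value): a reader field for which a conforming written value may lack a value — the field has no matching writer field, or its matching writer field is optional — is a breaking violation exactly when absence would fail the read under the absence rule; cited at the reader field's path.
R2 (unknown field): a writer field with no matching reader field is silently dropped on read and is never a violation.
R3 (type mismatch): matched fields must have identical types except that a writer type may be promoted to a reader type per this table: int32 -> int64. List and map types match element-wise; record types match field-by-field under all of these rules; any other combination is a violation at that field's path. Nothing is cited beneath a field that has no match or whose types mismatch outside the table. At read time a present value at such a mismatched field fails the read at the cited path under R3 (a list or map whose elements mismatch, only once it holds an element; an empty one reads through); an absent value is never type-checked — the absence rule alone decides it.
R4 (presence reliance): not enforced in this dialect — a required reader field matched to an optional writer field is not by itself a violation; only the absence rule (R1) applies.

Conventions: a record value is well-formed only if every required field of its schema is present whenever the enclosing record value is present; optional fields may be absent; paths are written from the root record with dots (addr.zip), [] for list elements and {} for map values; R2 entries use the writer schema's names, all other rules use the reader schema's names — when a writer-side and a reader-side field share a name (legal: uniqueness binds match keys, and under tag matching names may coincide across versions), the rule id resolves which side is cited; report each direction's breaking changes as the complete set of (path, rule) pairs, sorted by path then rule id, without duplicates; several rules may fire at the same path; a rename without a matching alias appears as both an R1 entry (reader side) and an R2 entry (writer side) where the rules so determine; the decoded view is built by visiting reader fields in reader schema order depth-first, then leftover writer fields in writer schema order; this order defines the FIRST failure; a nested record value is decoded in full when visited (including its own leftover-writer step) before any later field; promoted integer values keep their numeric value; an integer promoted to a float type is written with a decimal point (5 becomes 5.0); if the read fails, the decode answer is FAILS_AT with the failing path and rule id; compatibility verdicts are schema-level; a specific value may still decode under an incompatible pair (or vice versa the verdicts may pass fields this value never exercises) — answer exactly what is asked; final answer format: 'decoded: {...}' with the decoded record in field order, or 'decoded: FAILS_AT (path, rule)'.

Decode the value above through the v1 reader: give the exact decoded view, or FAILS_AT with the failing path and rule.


decoded: FAILS_AT (scores, R1)

in Event below, arrows point writer -> reader
migrating the Event value to v1:
  read fails at scores under R1 (no fill)
  => FAILS_AT (scores, R1)
ruling out the remaining Event differences:
  added field retries to record Event: optional int64, tag 26 (in v2 it sits immediately before zip) -> fires no rule on Event under this dialect and leaves the result unchanged
  added field verified to record Event: required bool, tag 11 (in v2 it sits immediately before checksum) -> changes Event's schema-level verdicts only — the decode of this value is the same


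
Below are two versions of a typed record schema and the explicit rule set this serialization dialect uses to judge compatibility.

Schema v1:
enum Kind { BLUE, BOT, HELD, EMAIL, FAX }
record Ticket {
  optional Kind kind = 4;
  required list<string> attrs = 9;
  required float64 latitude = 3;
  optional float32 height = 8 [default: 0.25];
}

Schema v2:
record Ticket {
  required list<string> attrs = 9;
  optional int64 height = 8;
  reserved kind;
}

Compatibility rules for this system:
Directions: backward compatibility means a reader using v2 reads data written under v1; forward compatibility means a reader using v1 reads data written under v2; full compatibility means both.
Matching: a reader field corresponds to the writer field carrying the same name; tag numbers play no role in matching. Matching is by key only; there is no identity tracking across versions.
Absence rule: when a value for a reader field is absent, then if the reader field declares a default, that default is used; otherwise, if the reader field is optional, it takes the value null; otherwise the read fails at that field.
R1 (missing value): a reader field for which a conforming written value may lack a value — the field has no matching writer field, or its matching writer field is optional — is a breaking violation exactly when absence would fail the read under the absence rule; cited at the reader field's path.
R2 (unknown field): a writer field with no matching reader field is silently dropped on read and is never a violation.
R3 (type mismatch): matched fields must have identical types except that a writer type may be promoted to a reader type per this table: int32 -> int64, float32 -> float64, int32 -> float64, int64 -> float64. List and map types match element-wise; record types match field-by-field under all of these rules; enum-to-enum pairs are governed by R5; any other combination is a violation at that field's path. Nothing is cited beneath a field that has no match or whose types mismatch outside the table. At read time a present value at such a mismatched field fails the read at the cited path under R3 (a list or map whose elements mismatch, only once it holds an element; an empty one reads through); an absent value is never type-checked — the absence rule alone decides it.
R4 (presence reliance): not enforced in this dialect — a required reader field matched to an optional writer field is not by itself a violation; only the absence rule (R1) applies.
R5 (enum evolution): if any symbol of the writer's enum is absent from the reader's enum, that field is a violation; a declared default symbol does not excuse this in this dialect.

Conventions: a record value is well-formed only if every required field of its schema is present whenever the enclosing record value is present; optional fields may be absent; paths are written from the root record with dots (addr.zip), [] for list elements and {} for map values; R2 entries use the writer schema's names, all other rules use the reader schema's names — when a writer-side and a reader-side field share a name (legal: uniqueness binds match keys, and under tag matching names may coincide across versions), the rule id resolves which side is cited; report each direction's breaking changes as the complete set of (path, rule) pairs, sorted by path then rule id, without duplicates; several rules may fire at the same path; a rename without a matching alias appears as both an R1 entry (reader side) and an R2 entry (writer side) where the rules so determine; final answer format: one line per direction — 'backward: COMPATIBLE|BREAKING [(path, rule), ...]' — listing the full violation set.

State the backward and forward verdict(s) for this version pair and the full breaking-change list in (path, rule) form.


in Ticket below, arrows point writer -> reader
backward for Ticket (reader v2, writer v1):
  list<string> -> list<string>, writer required: attrs aligns to attrs
  float32 -> int64, writer optional: height aligns to height
  leftover writer field: kind
  leftover writer field: latitude
  violation R3 at height
  backward on Ticket therefore BREAKING (1)
forward for Ticket (reader v1, writer v2):
  no writer field matches reader kind
  list<string> -> list<string>, writer required: attrs aligns to attrs
  no writer field matches reader latitude
  int64 -> float32, writer optional: height aligns to height
  violation R3 at height
  violation R1 at latitude
  forward on Ticket therefore BREAKING (2)

backward: BREAKING [(height, R3)]; forward: BREAKING [(height, R3), (latitude, R1)]


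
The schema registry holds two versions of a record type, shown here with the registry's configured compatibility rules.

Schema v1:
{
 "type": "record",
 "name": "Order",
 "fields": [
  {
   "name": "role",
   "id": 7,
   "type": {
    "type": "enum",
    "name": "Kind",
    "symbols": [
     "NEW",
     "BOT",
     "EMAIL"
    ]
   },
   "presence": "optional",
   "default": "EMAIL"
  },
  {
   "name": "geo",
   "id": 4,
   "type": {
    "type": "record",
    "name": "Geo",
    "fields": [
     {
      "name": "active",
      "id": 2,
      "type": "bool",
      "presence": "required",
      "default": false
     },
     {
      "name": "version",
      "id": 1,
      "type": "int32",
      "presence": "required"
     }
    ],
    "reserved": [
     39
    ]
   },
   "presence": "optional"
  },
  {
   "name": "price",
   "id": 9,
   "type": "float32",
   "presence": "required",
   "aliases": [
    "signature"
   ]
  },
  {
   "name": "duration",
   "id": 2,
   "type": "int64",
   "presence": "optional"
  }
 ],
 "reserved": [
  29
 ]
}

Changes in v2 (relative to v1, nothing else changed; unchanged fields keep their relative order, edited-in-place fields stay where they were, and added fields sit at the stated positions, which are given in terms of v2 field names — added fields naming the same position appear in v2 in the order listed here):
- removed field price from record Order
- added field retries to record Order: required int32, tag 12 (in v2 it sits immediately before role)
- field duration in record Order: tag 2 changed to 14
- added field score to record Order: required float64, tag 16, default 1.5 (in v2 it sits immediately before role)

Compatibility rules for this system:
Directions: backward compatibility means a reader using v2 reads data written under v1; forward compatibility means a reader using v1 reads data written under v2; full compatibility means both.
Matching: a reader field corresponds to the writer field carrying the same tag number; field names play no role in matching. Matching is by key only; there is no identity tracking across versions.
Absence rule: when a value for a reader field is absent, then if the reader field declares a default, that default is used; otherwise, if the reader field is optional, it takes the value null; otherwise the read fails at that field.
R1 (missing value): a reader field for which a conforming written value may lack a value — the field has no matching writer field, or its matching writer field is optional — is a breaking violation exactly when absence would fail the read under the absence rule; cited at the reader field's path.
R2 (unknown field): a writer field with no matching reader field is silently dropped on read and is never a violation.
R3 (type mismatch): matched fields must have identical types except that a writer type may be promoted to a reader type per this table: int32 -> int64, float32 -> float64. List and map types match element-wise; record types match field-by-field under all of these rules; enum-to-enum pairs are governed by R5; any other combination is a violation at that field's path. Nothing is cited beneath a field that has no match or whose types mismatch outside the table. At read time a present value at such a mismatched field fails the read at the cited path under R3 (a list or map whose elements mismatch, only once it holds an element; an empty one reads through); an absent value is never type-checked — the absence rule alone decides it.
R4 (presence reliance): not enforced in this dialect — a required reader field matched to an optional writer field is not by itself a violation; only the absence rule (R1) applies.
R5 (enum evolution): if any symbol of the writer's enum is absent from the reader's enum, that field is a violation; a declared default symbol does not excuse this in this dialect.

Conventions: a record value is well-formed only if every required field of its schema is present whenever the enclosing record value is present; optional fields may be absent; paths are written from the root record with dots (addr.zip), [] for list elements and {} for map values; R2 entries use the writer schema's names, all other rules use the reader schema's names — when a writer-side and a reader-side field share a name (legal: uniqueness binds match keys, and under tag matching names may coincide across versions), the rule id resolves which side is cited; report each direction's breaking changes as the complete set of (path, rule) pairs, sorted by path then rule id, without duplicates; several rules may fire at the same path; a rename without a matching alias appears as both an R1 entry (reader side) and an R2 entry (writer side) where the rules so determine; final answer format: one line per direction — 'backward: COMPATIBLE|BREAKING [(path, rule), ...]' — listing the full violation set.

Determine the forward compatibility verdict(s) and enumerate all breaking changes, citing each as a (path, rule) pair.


forward: BREAKING [(price, R1)]

the writer's type comes first in each Order pair
forward pass over Order, reader schema v1, writer schema v2:
  role <- role (Kind -> Kind, writer optional)
  geo <- geo (Geo -> Geo, writer optional)
  price: no writer match
  duration: no writer match
  writer retries: unknown to reader
  writer score: unknown to reader
  writer duration: unknown to reader
  geo.active <- geo.active (bool -> bool, writer required)
  geo.version <- geo.version (int32 -> int32, writer required)
  violation R1 at price
  forward on Order therefore BREAKING (1)
diffs on Order not affecting the asked answer:
  added field score to record Order: required float64, tag 16, default 1.5 (in v2 it sits immediately before role) -> fires no rule on Order, leaving the asked answer as it is
  field duration in record Order: tag 2 changed to 14 -> fires no rule on Order, leaving the asked answer as it is
  added field retries to record Order: required int32, tag 12 (in v2 it sits immediately before role) -> matters only for Order's backward compatibility — outside the asked direction


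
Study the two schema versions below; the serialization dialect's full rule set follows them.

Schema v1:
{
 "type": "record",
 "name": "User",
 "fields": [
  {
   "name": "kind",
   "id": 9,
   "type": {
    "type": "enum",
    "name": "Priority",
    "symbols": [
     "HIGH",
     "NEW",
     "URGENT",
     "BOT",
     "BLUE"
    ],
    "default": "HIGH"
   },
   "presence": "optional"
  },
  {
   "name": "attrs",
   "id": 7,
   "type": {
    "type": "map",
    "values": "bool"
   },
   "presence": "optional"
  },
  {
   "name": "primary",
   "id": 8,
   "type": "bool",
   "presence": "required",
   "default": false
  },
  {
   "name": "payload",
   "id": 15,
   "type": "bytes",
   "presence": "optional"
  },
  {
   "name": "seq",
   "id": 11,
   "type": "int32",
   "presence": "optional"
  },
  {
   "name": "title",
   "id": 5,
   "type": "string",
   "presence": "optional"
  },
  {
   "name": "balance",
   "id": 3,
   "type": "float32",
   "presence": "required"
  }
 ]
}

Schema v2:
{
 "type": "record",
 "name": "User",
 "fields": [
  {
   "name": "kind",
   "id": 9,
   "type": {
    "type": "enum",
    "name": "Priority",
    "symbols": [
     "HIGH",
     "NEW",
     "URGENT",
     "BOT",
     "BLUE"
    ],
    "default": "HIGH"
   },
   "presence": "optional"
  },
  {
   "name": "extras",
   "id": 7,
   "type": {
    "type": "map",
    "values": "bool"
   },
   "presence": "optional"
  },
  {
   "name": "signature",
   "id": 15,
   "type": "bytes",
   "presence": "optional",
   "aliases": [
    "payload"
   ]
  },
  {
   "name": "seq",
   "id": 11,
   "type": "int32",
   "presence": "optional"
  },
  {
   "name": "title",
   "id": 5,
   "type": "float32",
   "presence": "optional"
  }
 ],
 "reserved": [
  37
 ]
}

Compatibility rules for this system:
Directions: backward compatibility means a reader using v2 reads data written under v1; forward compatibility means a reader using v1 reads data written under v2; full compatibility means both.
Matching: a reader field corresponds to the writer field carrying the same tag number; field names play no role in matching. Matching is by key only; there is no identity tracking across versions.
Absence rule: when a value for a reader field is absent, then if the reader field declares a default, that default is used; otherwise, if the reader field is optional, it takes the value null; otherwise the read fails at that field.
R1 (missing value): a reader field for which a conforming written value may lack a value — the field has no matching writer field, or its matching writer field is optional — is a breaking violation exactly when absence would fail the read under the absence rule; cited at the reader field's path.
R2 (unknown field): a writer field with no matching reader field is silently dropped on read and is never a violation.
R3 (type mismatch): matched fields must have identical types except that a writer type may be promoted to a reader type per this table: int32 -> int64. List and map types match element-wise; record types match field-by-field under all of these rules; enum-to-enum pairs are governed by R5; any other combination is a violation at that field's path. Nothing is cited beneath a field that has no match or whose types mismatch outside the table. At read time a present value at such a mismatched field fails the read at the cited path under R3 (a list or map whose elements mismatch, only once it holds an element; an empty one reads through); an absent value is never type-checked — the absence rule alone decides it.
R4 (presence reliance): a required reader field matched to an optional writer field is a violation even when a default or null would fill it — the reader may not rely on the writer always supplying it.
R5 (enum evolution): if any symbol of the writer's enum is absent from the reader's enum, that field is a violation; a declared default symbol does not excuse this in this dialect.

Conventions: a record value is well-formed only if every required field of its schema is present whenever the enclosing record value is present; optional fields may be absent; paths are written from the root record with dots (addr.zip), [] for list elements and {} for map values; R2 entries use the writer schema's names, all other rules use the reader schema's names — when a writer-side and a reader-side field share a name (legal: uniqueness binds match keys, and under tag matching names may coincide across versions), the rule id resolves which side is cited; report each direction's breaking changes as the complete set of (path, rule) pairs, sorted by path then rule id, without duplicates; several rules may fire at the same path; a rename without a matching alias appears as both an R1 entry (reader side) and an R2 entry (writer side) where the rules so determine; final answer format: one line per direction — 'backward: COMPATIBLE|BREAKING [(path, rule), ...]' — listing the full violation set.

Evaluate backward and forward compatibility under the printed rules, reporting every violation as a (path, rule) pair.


backward: BREAKING [(title, R3)]; forward: BREAKING [(balance, R1), (title, R3)]

arrows below run writer -> reader for User
backward for User (reader v2, writer v1):
  kind: Priority -> Priority, writer optional; from kind
  extras: map<string, bool> -> map<string, bool>, writer optional; from attrs
  signature: bytes -> bytes, writer optional; from payload
  seq: int32 -> int32, writer optional; from seq
  title: string -> float32, writer optional; from title
  leftover writer field: primary
  leftover writer field: balance
  R3 fires at title
  backward on User therefore BREAKING (1)
forward for User (reader v1, writer v2):
  kind: Priority -> Priority, writer optional; from kind
  attrs: map<string, bool> -> map<string, bool>, writer optional; from extras
  no writer field matches reader primary
  payload: bytes -> bytes, writer optional; from signature
  seq: int32 -> int32, writer optional; from seq
  title: float32 -> string, writer optional; from title
  no writer field matches reader balance
  R1 fires at balance
  R3 fires at title
  forward on User therefore BREAKING (2)


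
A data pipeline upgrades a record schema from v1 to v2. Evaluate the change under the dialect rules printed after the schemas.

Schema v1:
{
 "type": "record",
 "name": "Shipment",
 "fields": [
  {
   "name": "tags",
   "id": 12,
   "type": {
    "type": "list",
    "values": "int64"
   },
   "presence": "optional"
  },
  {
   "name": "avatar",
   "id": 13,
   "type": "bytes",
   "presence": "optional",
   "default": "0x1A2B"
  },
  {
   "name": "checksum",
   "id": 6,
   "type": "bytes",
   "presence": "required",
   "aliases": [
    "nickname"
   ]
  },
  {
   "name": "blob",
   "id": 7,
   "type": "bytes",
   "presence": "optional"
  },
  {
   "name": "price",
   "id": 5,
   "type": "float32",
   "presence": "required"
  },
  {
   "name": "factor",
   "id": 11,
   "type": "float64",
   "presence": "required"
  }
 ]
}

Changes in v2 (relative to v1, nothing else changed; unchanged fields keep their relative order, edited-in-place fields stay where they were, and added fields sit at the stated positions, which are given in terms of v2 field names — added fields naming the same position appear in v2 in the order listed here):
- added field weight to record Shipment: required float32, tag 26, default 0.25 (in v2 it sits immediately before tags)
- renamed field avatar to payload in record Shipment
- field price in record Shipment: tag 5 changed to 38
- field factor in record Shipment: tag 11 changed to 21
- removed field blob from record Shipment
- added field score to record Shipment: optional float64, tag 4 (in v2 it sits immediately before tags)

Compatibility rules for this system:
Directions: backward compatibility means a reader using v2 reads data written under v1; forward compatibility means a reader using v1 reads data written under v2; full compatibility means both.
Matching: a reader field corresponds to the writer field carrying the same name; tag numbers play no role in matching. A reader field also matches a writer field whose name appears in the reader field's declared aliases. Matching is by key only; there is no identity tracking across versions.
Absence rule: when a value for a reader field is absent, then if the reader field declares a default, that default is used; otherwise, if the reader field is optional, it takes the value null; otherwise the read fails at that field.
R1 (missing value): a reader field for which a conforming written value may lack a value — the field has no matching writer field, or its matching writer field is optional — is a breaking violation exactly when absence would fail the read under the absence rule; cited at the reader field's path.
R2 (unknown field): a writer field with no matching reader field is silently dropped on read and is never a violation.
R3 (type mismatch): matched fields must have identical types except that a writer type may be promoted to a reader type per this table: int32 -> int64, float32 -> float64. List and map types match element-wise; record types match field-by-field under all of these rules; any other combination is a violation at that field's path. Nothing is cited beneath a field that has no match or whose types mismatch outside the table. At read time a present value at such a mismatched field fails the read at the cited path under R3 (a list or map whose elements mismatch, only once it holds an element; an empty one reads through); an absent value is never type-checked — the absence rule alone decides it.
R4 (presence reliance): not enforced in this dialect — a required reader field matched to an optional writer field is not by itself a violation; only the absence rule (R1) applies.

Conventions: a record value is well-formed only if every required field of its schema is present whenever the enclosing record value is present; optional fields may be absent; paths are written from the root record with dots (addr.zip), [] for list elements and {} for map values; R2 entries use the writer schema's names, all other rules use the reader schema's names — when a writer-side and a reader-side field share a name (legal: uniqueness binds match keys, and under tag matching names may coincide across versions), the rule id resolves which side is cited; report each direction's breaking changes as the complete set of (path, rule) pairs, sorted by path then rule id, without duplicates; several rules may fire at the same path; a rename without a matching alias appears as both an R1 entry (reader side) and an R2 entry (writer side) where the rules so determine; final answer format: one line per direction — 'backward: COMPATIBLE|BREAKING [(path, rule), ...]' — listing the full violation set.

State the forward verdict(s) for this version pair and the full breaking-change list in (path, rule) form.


forward: COMPATIBLE []

in Shipment below, arrows point writer -> reader
forward analysis of Shipment with v1 as reader and v2 as writer:
  writer optional, list<int64> -> list<int64>: reader tags maps from writer tags
  no writer field matches reader avatar
  writer required, bytes -> bytes: reader checksum maps from writer checksum
  no writer field matches reader blob
  writer required, float32 -> float32: reader price maps from writer price
  writer required, float64 -> float64: reader factor maps from writer factor
  writer weight: unknown to reader
  writer score: unknown to reader
  writer payload: unknown to reader
  => forward verdict for Shipment: COMPATIBLE, no violations
the other Shipment changes do not affect what is asked:
  added field score to record Shipment: optional float64, tag 4 (in v2 it sits immediately before tags) -> inert for the asked Shipment verdict: nothing fires
  renamed field avatar to payload in record Shipment -> inert for the asked Shipment verdict: nothing fires
  field price in record Shipment: tag 5 changed to 38 -> inert for the asked Shipment verdict: nothing fires
  field factor in record Shipment: tag 11 changed to 21 -> inert for the asked Shipment verdict: nothing fires
  removed field blob from record Shipment -> inert for the asked Shipment verdict: nothing fires
  added field weight to record Shipment: required float32, tag 26, default 0.25 (in v2 it sits immediately before tags) -> inert for the asked Shipment verdict: nothing fires


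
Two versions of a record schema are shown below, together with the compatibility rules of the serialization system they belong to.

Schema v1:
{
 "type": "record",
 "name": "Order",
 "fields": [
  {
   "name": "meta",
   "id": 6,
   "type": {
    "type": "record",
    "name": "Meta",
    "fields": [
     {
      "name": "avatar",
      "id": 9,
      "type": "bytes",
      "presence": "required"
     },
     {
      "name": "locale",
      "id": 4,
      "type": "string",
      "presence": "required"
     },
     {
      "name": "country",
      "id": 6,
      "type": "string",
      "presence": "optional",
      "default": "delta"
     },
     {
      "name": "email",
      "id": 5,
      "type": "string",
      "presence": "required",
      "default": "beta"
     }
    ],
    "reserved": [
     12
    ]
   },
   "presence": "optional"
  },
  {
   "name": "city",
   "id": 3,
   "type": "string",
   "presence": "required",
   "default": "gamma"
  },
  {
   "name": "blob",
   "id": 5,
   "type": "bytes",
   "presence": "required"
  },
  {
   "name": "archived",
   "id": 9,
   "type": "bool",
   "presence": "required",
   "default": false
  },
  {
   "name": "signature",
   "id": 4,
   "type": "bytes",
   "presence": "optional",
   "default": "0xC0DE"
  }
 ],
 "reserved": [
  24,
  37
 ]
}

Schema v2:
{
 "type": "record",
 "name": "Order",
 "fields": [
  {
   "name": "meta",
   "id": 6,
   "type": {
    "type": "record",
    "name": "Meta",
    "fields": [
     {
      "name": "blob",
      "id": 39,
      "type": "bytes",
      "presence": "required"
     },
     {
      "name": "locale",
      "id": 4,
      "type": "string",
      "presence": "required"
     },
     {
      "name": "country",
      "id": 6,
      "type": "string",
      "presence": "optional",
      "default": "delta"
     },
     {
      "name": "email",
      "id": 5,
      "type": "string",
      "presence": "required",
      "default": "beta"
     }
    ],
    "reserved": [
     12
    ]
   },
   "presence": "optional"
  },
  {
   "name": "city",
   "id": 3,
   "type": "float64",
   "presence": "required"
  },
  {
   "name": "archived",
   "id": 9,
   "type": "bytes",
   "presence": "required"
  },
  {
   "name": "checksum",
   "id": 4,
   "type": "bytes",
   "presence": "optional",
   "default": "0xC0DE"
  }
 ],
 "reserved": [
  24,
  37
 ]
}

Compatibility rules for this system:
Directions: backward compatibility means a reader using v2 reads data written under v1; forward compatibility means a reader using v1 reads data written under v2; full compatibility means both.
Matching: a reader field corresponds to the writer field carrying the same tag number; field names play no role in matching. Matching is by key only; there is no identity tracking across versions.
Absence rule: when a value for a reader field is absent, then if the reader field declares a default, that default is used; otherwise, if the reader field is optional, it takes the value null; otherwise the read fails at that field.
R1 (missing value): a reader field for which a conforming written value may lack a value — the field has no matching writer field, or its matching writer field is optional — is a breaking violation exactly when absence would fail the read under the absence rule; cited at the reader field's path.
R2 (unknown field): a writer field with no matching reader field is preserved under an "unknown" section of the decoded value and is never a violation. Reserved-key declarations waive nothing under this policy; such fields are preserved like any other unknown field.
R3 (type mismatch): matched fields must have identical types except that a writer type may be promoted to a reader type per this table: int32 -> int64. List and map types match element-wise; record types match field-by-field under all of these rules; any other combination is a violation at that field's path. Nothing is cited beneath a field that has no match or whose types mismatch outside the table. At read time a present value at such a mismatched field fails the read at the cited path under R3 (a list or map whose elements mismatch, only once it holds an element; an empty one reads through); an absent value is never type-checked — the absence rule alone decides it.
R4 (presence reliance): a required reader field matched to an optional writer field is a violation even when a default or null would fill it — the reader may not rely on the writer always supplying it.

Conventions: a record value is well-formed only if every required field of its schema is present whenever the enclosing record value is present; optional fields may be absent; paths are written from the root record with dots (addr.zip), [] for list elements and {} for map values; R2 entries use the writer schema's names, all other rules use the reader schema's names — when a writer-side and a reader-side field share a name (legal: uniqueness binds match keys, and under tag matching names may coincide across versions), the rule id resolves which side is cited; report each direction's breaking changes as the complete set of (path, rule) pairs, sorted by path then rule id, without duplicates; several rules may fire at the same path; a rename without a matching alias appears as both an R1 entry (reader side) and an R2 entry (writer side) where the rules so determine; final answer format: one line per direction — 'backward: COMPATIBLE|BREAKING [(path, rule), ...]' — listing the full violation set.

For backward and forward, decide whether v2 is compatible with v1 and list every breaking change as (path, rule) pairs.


backward: BREAKING [(archived, R3), (city, R3), (meta.blob, R1)]; forward: BREAKING [(archived, R3), (blob, R1), (city, R3), (meta.avatar, R1)]

the writer's type comes first in each Order pair
backward on Order — v2 reading data written by v1:
  writer optional, Meta -> Meta: reader meta maps from writer meta
  writer required, string -> float64: reader city maps from writer city
  writer required, bool -> bytes: reader archived maps from writer archived
  writer optional, bytes -> bytes: reader checksum maps from writer signature
  writer blob: unknown to reader
  meta.blob: no writer match
  writer required, string -> string: reader meta.locale maps from writer meta.locale
  writer optional, string -> string: reader meta.country maps from writer meta.country
  writer required, string -> string: reader meta.email maps from writer meta.email
  writer meta.avatar: unknown to reader
  rule R3 violated at archived
  rule R3 violated at city
  rule R1 violated at meta.blob
  => 3 violation(s): backward is BREAKING for Order
forward on Order — v1 reading data written by v2:
  writer optional, Meta -> Meta: reader meta maps from writer meta
  writer required, float64 -> string: reader city maps from writer city
  blob: no writer match
  writer required, bytes -> bool: reader archived maps from writer archived
  writer optional, bytes -> bytes: reader signature maps from writer checksum
  meta.avatar: no writer match
  writer required, string -> string: reader meta.locale maps from writer meta.locale
  writer optional, string -> string: reader meta.country maps from writer meta.country
  writer required, string -> string: reader meta.email maps from writer meta.email
  writer meta.blob: unknown to reader
  rule R3 violated at archived
  rule R1 violated at blob
  rule R3 violated at city
  rule R1 violated at meta.avatar
  => 4 violation(s): forward is BREAKING for Order
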